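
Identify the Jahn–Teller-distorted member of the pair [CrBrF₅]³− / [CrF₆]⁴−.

[CrF₆]⁴−

[CrBrF₅]³−: Ligand charges: each bromide is −1; each fluoride is −1. With an overall charge of −3 the chromium centre must be in the +3 oxidation state. Cr sits in group 6, so the d-electron count is 6 − 3 = 3. The d³ configuration leaves the e_g set evenly filled (or empty) — no strong Jahn–Teller driving force.
[CrF₆]⁴−: Ligand charges: each fluoride is −1. With an overall charge of −4 the chromium centre must be in the +2 oxidation state. Cr sits in group 6, so the d-electron count is 6 − 2 = 4. Fluoride is a weak-field ligand for a first-row metal, so the complex is high-spin. The t₂g³e_g¹ (high-spin) configuration has an unevenly filled e_g set; the Jahn–Teller theorem predicts a tetragonal distortion (typically axial elongation) to lift the degeneracy.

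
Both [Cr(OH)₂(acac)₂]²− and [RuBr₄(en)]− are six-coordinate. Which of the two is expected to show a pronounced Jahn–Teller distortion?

[Cr(OH)₂(acac)₂]²−: Ligand charges: each hydroxide is −1; each acetylacetonate is −1. With an overall charge of −2 the chromium centre must be in the +2 oxidation state. Chromium is a group-6 element; Cr(II) is therefore d⁴. Acetylacetonate and hydroxide are weak-field ligands for a first-row metal, so the complex is high-spin. The t₂g³e_g¹ (high-spin) configuration has an unevenly filled e_g set; the Jahn–Teller theorem predicts a tetragonal distortion (typically axial elongation) to lift the degeneracy.
[RuBr₄(en)]−: Ligand charges: each bromide is −1; ethylenediamine is neutral. With an overall charge of −1 the ruthenium centre must be in the +3 oxidation state. Group 8 minus oxidation state 3 gives a d⁵ configuration. A 4d ion has a large Δₒ and is invariably low-spin. The d⁵ configuration leaves the e_g set evenly filled (or empty) — no strong Jahn–Teller driving force.

[Cr(OH)₂(acac)₂]²−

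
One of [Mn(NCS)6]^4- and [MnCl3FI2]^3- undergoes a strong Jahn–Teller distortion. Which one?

[MnCl3FI2]^3-

[Mn(NCS)6]^4-: Summing ligand charges against the −4 overall charge gives an oxidation state of +2 for manganese. Group 7 minus oxidation state 2 gives a d⁵ configuration. Isothiocyanate is a weak-field ligand for a first-row metal, so the complex is high-spin. The d⁵ configuration leaves the e_g set evenly filled (or empty) — no strong Jahn–Teller driving force.
[MnCl3FI2]^3-: Summing ligand charges against the −3 overall charge gives an oxidation state of +3 for manganese. Mn sits in group 7, so the d-electron count is 7 − 3 = 4. Chloride, fluoride, and iodide are weak-field ligands for a first-row metal, so the complex is high-spin. The t₂g³e_g¹ (high-spin) configuration has an unevenly filled e_g set; the Jahn–Teller theorem predicts a tetragonal distortion (typically axial elongation) to lift the degeneracy.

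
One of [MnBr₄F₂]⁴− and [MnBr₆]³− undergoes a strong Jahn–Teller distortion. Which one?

[MnBr₆]³−

[MnBr₄F₂]⁴−: Ligand charges: each bromide is −1; each fluoride is −1. With an overall charge of −4 the manganese centre must be in the +2 oxidation state. Group 7 minus oxidation state 2 gives a d⁵ configuration. Bromide and fluoride are weak-field ligands for a first-row metal, so the complex is high-spin. The d⁵ configuration leaves the e_g set evenly filled (or empty) — no strong Jahn–Teller driving force.
[MnBr₆]³−: Summing ligand charges against the −3 overall charge gives an oxidation state of +3 for manganese. Group 7 minus oxidation state 3 gives a d⁴ configuration. Bromide is a weak-field ligand for a first-row metal, so the complex is high-spin. The t₂g³e_g¹ (high-spin) configuration has an unevenly filled e_g set; the Jahn–Teller theorem predicts a tetragonal distortion (typically axial elongation) to lift the degeneracy.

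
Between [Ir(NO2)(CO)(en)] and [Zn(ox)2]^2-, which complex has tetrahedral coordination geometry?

For [Ir(NO2)(CO)(en)]: Each nitro (N-bound nitrite) is −1; carbonyl is neutral; ethylenediamine is neutral; balancing the 0 overall charge requires Ir(I). Ir sits in group 9, so the d-electron count is 9 − 1 = 8. A 5d d⁸ ion has a large crystal-field splitting; square planar leaves the high-energy d_{x²−y²} orbital empty and maximises CFSE. → square planar.
For [Zn(ox)2]^2-: Summing ligand charges against the −2 overall charge gives an oxidation state of +2 for zinc. Group 12 minus oxidation state 2 gives a d¹⁰ configuration. A d¹⁰ ion has no crystal-field stabilisation preference between square planar and tetrahedral, so four ligands adopt the sterically favoured tetrahedral geometry. → tetrahedral.

[Zn(ox)2]^2-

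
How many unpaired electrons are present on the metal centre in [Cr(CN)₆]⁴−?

Each cyanide is −1; balancing the −4 overall charge requires Cr(II).
Group 6 minus oxidation state 2 gives a d⁴ configuration.
The spin state decides the count: Cyanide is a strong-field ligand (high in the spectrochemical series) for a first-row metal, so the complex is low-spin.
An octahedral low-spin d⁴ ion is t₂g⁴e_g⁰, giving 2 unpaired electrons.

2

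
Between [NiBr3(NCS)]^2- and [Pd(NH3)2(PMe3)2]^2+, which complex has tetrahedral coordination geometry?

For [NiBr3(NCS)]^2-: Ligand charges: each bromide is −1; each isothiocyanate is −1. With an overall charge of −2 the nickel centre must be in the +2 oxidation state. Nickel is a group-10 element; Ni(II) is therefore d⁸. Bromide and isothiocyanate are weak-field ligands. With weak-field ligands the CFSE gain from square planar is small, so a 3d d⁸ ion takes the sterically preferred tetrahedral geometry. → tetrahedral.
For [Pd(NH3)2(PMe3)2]^2+: Ligand charges: ammonia is neutral; trimethylphosphine is neutral. With an overall charge of +2 the palladium centre must be in the +2 oxidation state. Group 10 minus oxidation state 2 gives a d⁸ configuration. A 4d d⁸ ion has a large crystal-field splitting; square planar leaves the high-energy d_{x²−y²} orbital empty and maximises CFSE. → square planar.

[NiBr3(NCS)]^2-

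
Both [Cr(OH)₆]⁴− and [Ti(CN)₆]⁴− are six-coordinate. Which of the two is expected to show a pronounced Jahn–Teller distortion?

[Cr(OH)₆]⁴−: Summing ligand charges against the −4 overall charge gives an oxidation state of +2 for chromium. Cr sits in group 6, so the d-electron count is 6 − 2 = 4. Hydroxide is a weak-field ligand for a first-row metal, so the complex is high-spin. The t₂g³e_g¹ (high-spin) configuration has an unevenly filled e_g set; the Jahn–Teller theorem predicts a tetragonal distortion (typically axial elongation) to lift the degeneracy.
[Ti(CN)₆]⁴−: Summing ligand charges against the −4 overall charge gives an oxidation state of +2 for titanium. Ti sits in group 4, so the d-electron count is 4 − 2 = 2. The d² configuration leaves the e_g set evenly filled (or empty) — no strong Jahn–Teller driving force.

[Cr(OH)₆]⁴−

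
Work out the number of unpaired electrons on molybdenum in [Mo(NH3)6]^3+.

3 unpaired electrons

Ligand charges: ammonia is neutral. With an overall charge of +3 the molybdenum centre must be in the +3 oxidation state.
Group 6 minus oxidation state 3 gives a d³ configuration.
In an octahedral field the d³ configuration is t₂g³e_g⁰ (only one arrangement possible), giving 3 unpaired electrons.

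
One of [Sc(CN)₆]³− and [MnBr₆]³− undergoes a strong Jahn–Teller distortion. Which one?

[MnBr₆]³−

[Sc(CN)₆]³−: Ligand charges: each cyanide is −1. With an overall charge of −3 the scandium centre must be in the +3 oxidation state. Group 3 minus oxidation state 3 gives a d⁰ configuration. The d⁰ configuration leaves the e_g set evenly filled (or empty) — no strong Jahn–Teller driving force.
[MnBr₆]³−: Summing ligand charges against the −3 overall charge gives an oxidation state of +3 for manganese. Group 7 minus oxidation state 3 gives a d⁴ configuration. Bromide is a weak-field ligand for a first-row metal, so the complex is high-spin. The t₂g³e_g¹ (high-spin) configuration has an unevenly filled e_g set; the Jahn–Teller theorem predicts a tetragonal distortion (typically axial elongation) to lift the degeneracy.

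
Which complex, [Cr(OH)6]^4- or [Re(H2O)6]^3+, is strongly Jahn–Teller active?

[Cr(OH)6]^4-: Ligand charges: each hydroxide is −1. With an overall charge of −4 the chromium centre must be in the +2 oxidation state. Cr sits in group 6, so the d-electron count is 6 − 2 = 4. Hydroxide is a weak-field ligand for a first-row metal, so the complex is high-spin. The t₂g³e_g¹ (high-spin) configuration has an unevenly filled e_g set; the Jahn–Teller theorem predicts a tetragonal distortion (typically axial elongation) to lift the degeneracy.
[Re(H2O)6]^3+: Water is neutral; balancing the +3 overall charge requires Re(III). Re sits in group 7, so the d-electron count is 7 − 3 = 4. A 5d ion has a large Δₒ and is invariably low-spin. The d⁴ configuration leaves the e_g set evenly filled (or empty) — no strong Jahn–Teller driving force.

[Cr(OH)6]^4-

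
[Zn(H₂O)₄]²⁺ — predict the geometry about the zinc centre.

tetrahedral

Water is neutral; balancing the +2 overall charge requires Zn(II).
Group 12 minus oxidation state 2 gives a d¹⁰ configuration.
Coordination number: 4.
A d¹⁰ ion has no crystal-field stabilisation preference between square planar and tetrahedral, so four ligands adopt the sterically favoured tetrahedral geometry.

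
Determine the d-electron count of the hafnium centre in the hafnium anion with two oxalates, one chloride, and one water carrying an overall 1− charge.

d⁰

Each oxalate is −2; each chloride is −1; water is neutral; balancing the −1 overall charge requires Hf(IV).
Group 4 minus oxidation state 4 gives a d⁰ configuration.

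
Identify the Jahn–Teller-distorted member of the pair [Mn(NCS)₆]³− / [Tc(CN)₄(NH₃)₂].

[Mn(NCS)₆]³−: Each isothiocyanate is −1; balancing the −3 overall charge requires Mn(III). Group 7 minus oxidation state 3 gives a d⁴ configuration. Isothiocyanate is a weak-field ligand for a first-row metal, so the complex is high-spin. The t₂g³e_g¹ (high-spin) configuration has an unevenly filled e_g set; the Jahn–Teller theorem predicts a tetragonal distortion (typically axial elongation) to lift the degeneracy.
[Tc(CN)₄(NH₃)₂]: Summing ligand charges against the 0 overall charge gives an oxidation state of +4 for technetium. Tc sits in group 7, so the d-electron count is 7 − 4 = 3. The d³ configuration leaves the e_g set evenly filled (or empty) — no strong Jahn–Teller driving force.

[Mn(NCS)₆]³−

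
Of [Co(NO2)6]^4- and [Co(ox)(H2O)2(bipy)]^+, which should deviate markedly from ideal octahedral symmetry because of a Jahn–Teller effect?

[Co(NO2)6]^4-: Summing ligand charges against the −4 overall charge gives an oxidation state of +2 for cobalt. Group 9 minus oxidation state 2 gives a d⁷ configuration. Nitro (N-bound nitrite) is a strong-field ligand (high in the spectrochemical series) for a first-row metal, so the complex is low-spin. The t₂g⁶e_g¹ (low-spin) configuration has an unevenly filled e_g set; the Jahn–Teller theorem predicts a tetragonal distortion (typically axial elongation) to lift the degeneracy.
[Co(ox)(H2O)2(bipy)]^+: Summing ligand charges against the +1 overall charge gives an oxidation state of +3 for cobalt. Co sits in group 9, so the d-electron count is 9 − 3 = 6. Co(III) has an exceptionally large octahedral splitting and is low-spin with essentially every ligand except fluoride. The d⁶ configuration leaves the e_g set evenly filled (or empty) — no strong Jahn–Teller driving force.

[Co(NO2)6]^4-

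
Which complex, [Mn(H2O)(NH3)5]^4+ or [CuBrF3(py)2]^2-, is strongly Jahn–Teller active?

[Mn(H2O)(NH3)5]^4+: Ligand charges: water is neutral; ammonia is neutral. With an overall charge of +4 the manganese centre must be in the +4 oxidation state. Mn sits in group 7, so the d-electron count is 7 − 4 = 3. The d³ configuration leaves the e_g set evenly filled (or empty) — no strong Jahn–Teller driving force.
[CuBrF3(py)2]^2-: Ligand charges: each bromide is −1; each fluoride is −1; pyridine is neutral. With an overall charge of −2 the copper centre must be in the +2 oxidation state. Cu sits in group 11, so the d-electron count is 11 − 2 = 9. The t₂g⁶e_g³ configuration has an unevenly filled e_g set; the Jahn–Teller theorem predicts a tetragonal distortion (typically axial elongation) to lift the degeneracy.

[CuBrF3(py)2]^2-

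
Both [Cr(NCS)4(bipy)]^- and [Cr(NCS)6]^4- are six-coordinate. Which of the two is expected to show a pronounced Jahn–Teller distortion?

[Cr(NCS)4(bipy)]^-: Summing ligand charges against the −1 overall charge gives an oxidation state of +3 for chromium. Group 6 minus oxidation state 3 gives a d³ configuration. The d³ configuration leaves the e_g set evenly filled (or empty) — no strong Jahn–Teller driving force.
[Cr(NCS)6]^4-: Each isothiocyanate is −1; balancing the −4 overall charge requires Cr(II). Cr sits in group 6, so the d-electron count is 6 − 2 = 4. Isothiocyanate is a weak-field ligand for a first-row metal, so the complex is high-spin. The t₂g³e_g¹ (high-spin) configuration has an unevenly filled e_g set; the Jahn–Teller theorem predicts a tetragonal distortion (typically axial elongation) to lift the degeneracy.

[Cr(NCS)6]^4-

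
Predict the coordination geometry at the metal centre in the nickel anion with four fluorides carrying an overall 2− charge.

Ligand charges: each fluoride is −1. With an overall charge of −2 the nickel centre must be in the +2 oxidation state.
Group 10 minus oxidation state 2 gives a d⁸ configuration.
Coordination number: 4.
Fluoride is a weak-field ligand.
With weak-field ligands the CFSE gain from square planar is small, so a 3d d⁸ ion takes the sterically preferred tetrahedral geometry.

tetrahedral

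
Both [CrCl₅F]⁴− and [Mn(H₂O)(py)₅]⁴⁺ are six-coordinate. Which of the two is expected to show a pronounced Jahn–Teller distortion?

[CrCl₅F]⁴−: Summing ligand charges against the −4 overall charge gives an oxidation state of +2 for chromium. Chromium is a group-6 element; Cr(II) is therefore d⁴. Chloride and fluoride are weak-field ligands for a first-row metal, so the complex is high-spin. The t₂g³e_g¹ (high-spin) configuration has an unevenly filled e_g set; the Jahn–Teller theorem predicts a tetragonal distortion (typically axial elongation) to lift the degeneracy.
[Mn(H₂O)(py)₅]⁴⁺: Water is neutral; pyridine is neutral; balancing the +4 overall charge requires Mn(IV). Manganese is a group-7 element; Mn(IV) is therefore d³. The d³ configuration leaves the e_g set evenly filled (or empty) — no strong Jahn–Teller driving force.

[CrCl₅F]⁴−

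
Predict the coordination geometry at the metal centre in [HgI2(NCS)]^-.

trigonal planar

Ligand charges: each iodide is −1; each isothiocyanate is −1. With an overall charge of −1 the mercury centre must be in the +2 oxidation state.
Group 12 minus oxidation state 2 gives a d¹⁰ configuration.
Coordination number: 3.
Three ligands around a d¹⁰ centre minimise repulsion in a trigonal-planar arrangement.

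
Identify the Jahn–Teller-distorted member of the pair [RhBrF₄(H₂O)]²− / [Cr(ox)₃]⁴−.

[Cr(ox)₃]⁴−

[RhBrF₄(H₂O)]²−: Each bromide is −1; each fluoride is −1; water is neutral; balancing the −2 overall charge requires Rh(III). Rhodium is a group-9 element; Rh(III) is therefore d⁶. A 4d ion has a large Δₒ and is invariably low-spin. The d⁶ configuration leaves the e_g set evenly filled (or empty) — no strong Jahn–Teller driving force.
[Cr(ox)₃]⁴−: Summing ligand charges against the −4 overall charge gives an oxidation state of +2 for chromium. Group 6 minus oxidation state 2 gives a d⁴ configuration. Oxalate is a weak-field ligand for a first-row metal, so the complex is high-spin. The t₂g³e_g¹ (high-spin) configuration has an unevenly filled e_g set; the Jahn–Teller theorem predicts a tetragonal distortion (typically axial elongation) to lift the degeneracy.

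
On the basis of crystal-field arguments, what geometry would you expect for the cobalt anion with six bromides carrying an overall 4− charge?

Ligand charges: each bromide is −1. With an overall charge of −4 the cobalt centre must be in the +2 oxidation state.
Cobalt is a group-9 element; Co(II) is therefore d⁷.
With 6 monodentate ligands the coordination number is 6.
Six donors around a single metal centre give an octahedral coordination sphere.

octahedral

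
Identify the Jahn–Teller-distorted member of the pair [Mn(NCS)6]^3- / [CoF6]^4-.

[Mn(NCS)6]^3-

[Mn(NCS)6]^3-: Summing ligand charges against the −3 overall charge gives an oxidation state of +3 for manganese. Group 7 minus oxidation state 3 gives a d⁴ configuration. Isothiocyanate is a weak-field ligand for a first-row metal, so the complex is high-spin. The t₂g³e_g¹ (high-spin) configuration has an unevenly filled e_g set; the Jahn–Teller theorem predicts a tetragonal distortion (typically axial elongation) to lift the degeneracy.
[CoF6]^4-: Ligand charges: each fluoride is −1. With an overall charge of −4 the cobalt centre must be in the +2 oxidation state. Cobalt is a group-9 element; Co(II) is therefore d⁷. Fluoride is a weak-field ligand for a first-row metal, so the complex is high-spin. The d⁷ configuration leaves the e_g set evenly filled (or empty) — no strong Jahn–Teller driving force.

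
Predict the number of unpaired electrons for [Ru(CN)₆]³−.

Ligand charges: each cyanide is −1. With an overall charge of −3 the ruthenium centre must be in the +3 oxidation state.
Ru sits in group 8, so the d-electron count is 8 − 3 = 5.
The spin state decides the count: a 4d ion has a large Δₒ and is invariably low-spin.
An octahedral low-spin d⁵ ion is t₂g⁵e_g⁰, giving 1 unpaired electron.

1 unpaired electron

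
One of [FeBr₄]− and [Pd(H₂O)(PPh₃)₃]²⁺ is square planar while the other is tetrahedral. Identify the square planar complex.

[Pd(H₂O)(PPh₃)₃]²⁺

For [FeBr₄]−: Each bromide is −1; balancing the −1 overall charge requires Fe(III). Group 8 minus oxidation state 3 gives a d⁵ configuration. A high-spin d⁵ ion has zero CFSE in either geometry, so four ligands adopt the sterically favoured tetrahedral geometry. → tetrahedral.
For [Pd(H₂O)(PPh₃)₃]²⁺: Water is neutral; triphenylphosphine is neutral; balancing the +2 overall charge requires Pd(II). Palladium is a group-10 element; Pd(II) is therefore d⁸. A 4d d⁸ ion has a large crystal-field splitting; square planar leaves the high-energy d_{x²−y²} orbital empty and maximises CFSE. → square planar.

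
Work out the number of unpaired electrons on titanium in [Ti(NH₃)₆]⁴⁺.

Ammonia is neutral; balancing the +4 overall charge requires Ti(IV).
Group 4 minus oxidation state 4 gives a d⁰ configuration.
In an octahedral field the d⁰ configuration is t₂g⁰e_g⁰, giving 0 unpaired electrons.

0 unpaired electrons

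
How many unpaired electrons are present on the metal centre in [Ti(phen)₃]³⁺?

1,10-phenanthroline is neutral; balancing the +3 overall charge requires Ti(III).
Group 4 minus oxidation state 3 gives a d¹ configuration.
Counting donor atoms: 3×1,10-phenanthroline (bidentate) → 6 donors. Coordination number = 6.
In an octahedral field the d¹ configuration is t₂g¹e_g⁰ (only one arrangement possible), giving 1 unpaired electron.

1 unpaired electron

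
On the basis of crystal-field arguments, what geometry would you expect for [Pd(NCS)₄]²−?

square planar

Summing ligand charges against the −2 overall charge gives an oxidation state of +2 for palladium.
Palladium is a group-10 element; Pd(II) is therefore d⁸.
With 4 monodentate ligands the coordination number is 4.
A 4d d⁸ ion has a large crystal-field splitting; square planar leaves the high-energy d_{x²−y²} orbital empty and maximises CFSE.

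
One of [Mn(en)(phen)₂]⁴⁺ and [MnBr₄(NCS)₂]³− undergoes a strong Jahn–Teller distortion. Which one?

[Mn(en)(phen)₂]⁴⁺: Ethylenediamine is neutral; 1,10-phenanthroline is neutral; balancing the +4 overall charge requires Mn(IV). Mn sits in group 7, so the d-electron count is 7 − 4 = 3. The d³ configuration leaves the e_g set evenly filled (or empty) — no strong Jahn–Teller driving force.
[MnBr₄(NCS)₂]³−: Each bromide is −1; each isothiocyanate is −1; balancing the −3 overall charge requires Mn(III). Manganese is a group-7 element; Mn(III) is therefore d⁴. Bromide and isothiocyanate are weak-field ligands for a first-row metal, so the complex is high-spin. The t₂g³e_g¹ (high-spin) configuration has an unevenly filled e_g set; the Jahn–Teller theorem predicts a tetragonal distortion (typically axial elongation) to lift the degeneracy.

[MnBr₄(NCS)₂]³−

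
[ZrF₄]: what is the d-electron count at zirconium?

Summing ligand charges against the 0 overall charge gives an oxidation state of +4 for zirconium.
Zr sits in group 4, so the d-electron count is 4 − 4 = 0.

d⁰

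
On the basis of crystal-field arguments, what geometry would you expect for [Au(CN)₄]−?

square planar

Summing ligand charges against the −1 overall charge gives an oxidation state of +3 for gold.
Group 11 minus oxidation state 3 gives a d⁸ configuration.
Coordination number: 4.
A 5d d⁸ ion has a large crystal-field splitting; square planar leaves the high-energy d_{x²−y²} orbital empty and maximises CFSE.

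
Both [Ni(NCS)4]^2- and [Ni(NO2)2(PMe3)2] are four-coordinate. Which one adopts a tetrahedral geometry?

For [Ni(NCS)4]^2-: Summing ligand charges against the −2 overall charge gives an oxidation state of +2 for nickel. Nickel is a group-10 element; Ni(II) is therefore d⁸. Isothiocyanate is a weak-field ligand. With weak-field ligands the CFSE gain from square planar is small, so a 3d d⁸ ion takes the sterically preferred tetrahedral geometry. → tetrahedral.
For [Ni(NO2)2(PMe3)2]: Each nitro (N-bound nitrite) is −1; trimethylphosphine is neutral; balancing the 0 overall charge requires Ni(II). Ni sits in group 10, so the d-electron count is 10 − 2 = 8. Nitro (N-bound nitrite) and trimethylphosphine are strong-field ligands (high in the spectrochemical series). A 3d d⁸ ion with strong-field ligands gains enough CFSE to favour square planar over tetrahedral. → square planar.

[Ni(NCS)4]^2-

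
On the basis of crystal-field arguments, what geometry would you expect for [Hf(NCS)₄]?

tetrahedral

Ligand charges: each isothiocyanate is −1. With an overall charge of 0 the hafnium centre must be in the +4 oxidation state.
Hf sits in group 4, so the d-electron count is 4 − 4 = 0.
With 4 monodentate ligands the coordination number is 4.
A d⁰ ion has no crystal-field stabilisation preference between square planar and tetrahedral, so four ligands adopt the sterically favoured tetrahedral geometry.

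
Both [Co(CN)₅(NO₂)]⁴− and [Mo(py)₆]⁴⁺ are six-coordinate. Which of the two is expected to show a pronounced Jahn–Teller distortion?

[Co(CN)₅(NO₂)]⁴−

[Co(CN)₅(NO₂)]⁴−: Each cyanide is −1; each nitro (N-bound nitrite) is −1; balancing the −4 overall charge requires Co(II). Group 9 minus oxidation state 2 gives a d⁷ configuration. Cyanide and nitro (N-bound nitrite) are strong-field ligands (high in the spectrochemical series) for a first-row metal, so the complex is low-spin. The t₂g⁶e_g¹ (low-spin) configuration has an unevenly filled e_g set; the Jahn–Teller theorem predicts a tetragonal distortion (typically axial elongation) to lift the degeneracy.
[Mo(py)₆]⁴⁺: Pyridine is neutral; balancing the +4 overall charge requires Mo(IV). Mo sits in group 6, so the d-electron count is 6 − 4 = 2. The d² configuration leaves the e_g set evenly filled (or empty) — no strong Jahn–Teller driving force.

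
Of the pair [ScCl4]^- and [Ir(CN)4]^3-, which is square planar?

[Ir(CN)4]^3-

For [ScCl4]^-: Each chloride is −1; balancing the −1 overall charge requires Sc(III). Group 3 minus oxidation state 3 gives a d⁰ configuration. A d⁰ ion has no crystal-field stabilisation preference between square planar and tetrahedral, so four ligands adopt the sterically favoured tetrahedral geometry. → tetrahedral.
For [Ir(CN)4]^3-: Each cyanide is −1; balancing the −3 overall charge requires Ir(I). Group 9 minus oxidation state 1 gives a d⁸ configuration. A 5d d⁸ ion has a large crystal-field splitting; square planar leaves the high-energy d_{x²−y²} orbital empty and maximises CFSE. → square planar.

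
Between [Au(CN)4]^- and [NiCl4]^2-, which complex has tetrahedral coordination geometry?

[NiCl4]^2-

For [Au(CN)4]^-: Ligand charges: each cyanide is −1. With an overall charge of −1 the gold centre must be in the +3 oxidation state. Group 11 minus oxidation state 3 gives a d⁸ configuration. A 5d d⁸ ion has a large crystal-field splitting; square planar leaves the high-energy d_{x²−y²} orbital empty and maximises CFSE. → square planar.
For [NiCl4]^2-: Each chloride is −1; balancing the −2 overall charge requires Ni(II). Ni sits in group 10, so the d-electron count is 10 − 2 = 8. Chloride is a weak-field ligand. With weak-field ligands the CFSE gain from square planar is small, so a 3d d⁸ ion takes the sterically preferred tetrahedral geometry. → tetrahedral.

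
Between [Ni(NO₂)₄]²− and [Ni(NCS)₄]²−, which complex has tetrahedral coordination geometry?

For [Ni(NO₂)₄]²−: Each nitro (N-bound nitrite) is −1; balancing the −2 overall charge requires Ni(II). Ni sits in group 10, so the d-electron count is 10 − 2 = 8. Nitro (N-bound nitrite) is a strong-field ligand (high in the spectrochemical series). A 3d d⁸ ion with strong-field ligands gains enough CFSE to favour square planar over tetrahedral. → square planar.
For [Ni(NCS)₄]²−: Summing ligand charges against the −2 overall charge gives an oxidation state of +2 for nickel. Group 10 minus oxidation state 2 gives a d⁸ configuration. Isothiocyanate is a weak-field ligand. With weak-field ligands the CFSE gain from square planar is small, so a 3d d⁸ ion takes the sterically preferred tetrahedral geometry. → tetrahedral.

[Ni(NCS)₄]²−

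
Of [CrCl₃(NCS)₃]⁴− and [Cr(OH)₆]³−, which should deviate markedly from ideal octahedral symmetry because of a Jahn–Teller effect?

[CrCl₃(NCS)₃]⁴−

[CrCl₃(NCS)₃]⁴−: Each chloride is −1; each isothiocyanate is −1; balancing the −4 overall charge requires Cr(II). Chromium is a group-6 element; Cr(II) is therefore d⁴. Chloride and isothiocyanate are weak-field ligands for a first-row metal, so the complex is high-spin. The t₂g³e_g¹ (high-spin) configuration has an unevenly filled e_g set; the Jahn–Teller theorem predicts a tetragonal distortion (typically axial elongation) to lift the degeneracy.
[Cr(OH)₆]³−: Ligand charges: each hydroxide is −1. With an overall charge of −3 the chromium centre must be in the +3 oxidation state. Cr sits in group 6, so the d-electron count is 6 − 3 = 3. The d³ configuration leaves the e_g set evenly filled (or empty) — no strong Jahn–Teller driving force.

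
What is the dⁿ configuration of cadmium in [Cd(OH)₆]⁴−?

Each hydroxide is −1; balancing the −4 overall charge requires Cd(II).
Cd sits in group 12, so the d-electron count is 12 − 2 = 10.

d10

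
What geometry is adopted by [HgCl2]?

linear

Ligand charges: each chloride is −1. With an overall charge of 0 the mercury centre must be in the +2 oxidation state.
Group 12 minus oxidation state 2 gives a d¹⁰ configuration.
Coordination number: 2.
A d¹⁰ ion with only two ligands adopts a linear arrangement (sp hybridisation; no CFSE preference).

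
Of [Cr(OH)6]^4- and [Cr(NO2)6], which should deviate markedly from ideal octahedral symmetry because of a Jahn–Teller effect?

[Cr(OH)6]^4-: Ligand charges: each hydroxide is −1. With an overall charge of −4 the chromium centre must be in the +2 oxidation state. Chromium is a group-6 element; Cr(II) is therefore d⁴. Hydroxide is a weak-field ligand for a first-row metal, so the complex is high-spin. The t₂g³e_g¹ (high-spin) configuration has an unevenly filled e_g set; the Jahn–Teller theorem predicts a tetragonal distortion (typically axial elongation) to lift the degeneracy.
[Cr(NO2)6]: Summing ligand charges against the 0 overall charge gives an oxidation state of +6 for chromium. Cr sits in group 6, so the d-electron count is 6 − 6 = 0. The d⁰ configuration leaves the e_g set evenly filled (or empty) — no strong Jahn–Teller driving force.

[Cr(OH)6]^4-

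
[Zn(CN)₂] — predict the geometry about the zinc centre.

linear

Summing ligand charges against the 0 overall charge gives an oxidation state of +2 for zinc.
Zinc is a group-12 element; Zn(II) is therefore d¹⁰.
Coordination number: 2.
A d¹⁰ ion with only two ligands adopts a linear arrangement (sp hybridisation; no CFSE preference).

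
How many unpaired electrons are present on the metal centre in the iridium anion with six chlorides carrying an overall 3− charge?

Summing ligand charges against the −3 overall charge gives an oxidation state of +3 for iridium.
Ir sits in group 9, so the d-electron count is 9 − 3 = 6.
The spin state decides the count: a 5d ion has a large Δₒ and is invariably low-spin.
An octahedral low-spin d⁶ ion is t₂g⁶e_g⁰, giving 0 unpaired electrons.

0 unpaired electrons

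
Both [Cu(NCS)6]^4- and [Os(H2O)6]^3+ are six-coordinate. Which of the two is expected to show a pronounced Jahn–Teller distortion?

[Cu(NCS)6]^4-: Summing ligand charges against the −4 overall charge gives an oxidation state of +2 for copper. Cu sits in group 11, so the d-electron count is 11 − 2 = 9. The t₂g⁶e_g³ configuration has an unevenly filled e_g set; the Jahn–Teller theorem predicts a tetragonal distortion (typically axial elongation) to lift the degeneracy.
[Os(H2O)6]^3+: Summing ligand charges against the +3 overall charge gives an oxidation state of +3 for osmium. Osmium is a group-8 element; Os(III) is therefore d⁵. A 5d ion has a large Δₒ and is invariably low-spin. The d⁵ configuration leaves the e_g set evenly filled (or empty) — no strong Jahn–Teller driving force.

[Cu(NCS)6]^4-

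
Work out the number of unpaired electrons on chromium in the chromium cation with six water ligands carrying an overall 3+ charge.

Water is neutral; balancing the +3 overall charge requires Cr(III).
Chromium is a group-6 element; Cr(III) is therefore d³.
In an octahedral field the d³ configuration is t₂g³e_g⁰ (only one arrangement possible), giving 3 unpaired electrons.

3 unpaired electrons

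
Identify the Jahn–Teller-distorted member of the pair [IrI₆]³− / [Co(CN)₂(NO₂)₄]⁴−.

[IrI₆]³−: Ligand charges: each iodide is −1. With an overall charge of −3 the iridium centre must be in the +3 oxidation state. Iridium is a group-9 element; Ir(III) is therefore d⁶. A 5d ion has a large Δₒ and is invariably low-spin. The d⁶ configuration leaves the e_g set evenly filled (or empty) — no strong Jahn–Teller driving force.
[Co(CN)₂(NO₂)₄]⁴−: Summing ligand charges against the −4 overall charge gives an oxidation state of +2 for cobalt. Co sits in group 9, so the d-electron count is 9 − 2 = 7. Cyanide and nitro (N-bound nitrite) are strong-field ligands (high in the spectrochemical series) for a first-row metal, so the complex is low-spin. The t₂g⁶e_g¹ (low-spin) configuration has an unevenly filled e_g set; the Jahn–Teller theorem predicts a tetragonal distortion (typically axial elongation) to lift the degeneracy.

[Co(CN)₂(NO₂)₄]⁴−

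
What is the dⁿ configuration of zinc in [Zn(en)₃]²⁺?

Summing ligand charges against the +2 overall charge gives an oxidation state of +2 for zinc.
Group 12 minus oxidation state 2 gives a d¹⁰ configuration.

d¹⁰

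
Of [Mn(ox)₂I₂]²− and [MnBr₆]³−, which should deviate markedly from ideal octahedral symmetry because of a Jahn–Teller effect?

[MnBr₆]³−

[Mn(ox)₂I₂]²−: Ligand charges: each oxalate is −2; each iodide is −1. With an overall charge of −2 the manganese centre must be in the +4 oxidation state. Manganese is a group-7 element; Mn(IV) is therefore d³. The d³ configuration leaves the e_g set evenly filled (or empty) — no strong Jahn–Teller driving force.
[MnBr₆]³−: Ligand charges: each bromide is −1. With an overall charge of −3 the manganese centre must be in the +3 oxidation state. Manganese is a group-7 element; Mn(III) is therefore d⁴. Bromide is a weak-field ligand for a first-row metal, so the complex is high-spin. The t₂g³e_g¹ (high-spin) configuration has an unevenly filled e_g set; the Jahn–Teller theorem predicts a tetragonal distortion (typically axial elongation) to lift the degeneracy.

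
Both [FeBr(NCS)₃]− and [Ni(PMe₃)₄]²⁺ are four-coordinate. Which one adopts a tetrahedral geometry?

[FeBr(NCS)₃]−

For [FeBr(NCS)₃]−: Ligand charges: each bromide is −1; each isothiocyanate is −1. With an overall charge of −1 the iron centre must be in the +3 oxidation state. Iron is a group-8 element; Fe(III) is therefore d⁵. A high-spin d⁵ ion has zero CFSE in either geometry, so four ligands adopt the sterically favoured tetrahedral geometry. → tetrahedral.
For [Ni(PMe₃)₄]²⁺: Ligand charges: trimethylphosphine is neutral. With an overall charge of +2 the nickel centre must be in the +2 oxidation state. Group 10 minus oxidation state 2 gives a d⁸ configuration. Trimethylphosphine is a strong-field ligand (high in the spectrochemical series). A 3d d⁸ ion with strong-field ligands gains enough CFSE to favour square planar over tetrahedral. → square planar.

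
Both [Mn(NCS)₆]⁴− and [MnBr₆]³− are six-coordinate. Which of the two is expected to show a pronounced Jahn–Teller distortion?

[Mn(NCS)₆]⁴−: Ligand charges: each isothiocyanate is −1. With an overall charge of −4 the manganese centre must be in the +2 oxidation state. Manganese is a group-7 element; Mn(II) is therefore d⁵. Isothiocyanate is a weak-field ligand for a first-row metal, so the complex is high-spin. The d⁵ configuration leaves the e_g set evenly filled (or empty) — no strong Jahn–Teller driving force.
[MnBr₆]³−: Summing ligand charges against the −3 overall charge gives an oxidation state of +3 for manganese. Group 7 minus oxidation state 3 gives a d⁴ configuration. Bromide is a weak-field ligand for a first-row metal, so the complex is high-spin. The t₂g³e_g¹ (high-spin) configuration has an unevenly filled e_g set; the Jahn–Teller theorem predicts a tetragonal distortion (typically axial elongation) to lift the degeneracy.

[MnBr₆]³−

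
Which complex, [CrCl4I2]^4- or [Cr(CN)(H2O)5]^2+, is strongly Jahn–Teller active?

[CrCl4I2]^4-

[CrCl4I2]^4-: Each chloride is −1; each iodide is −1; balancing the −4 overall charge requires Cr(II). Cr sits in group 6, so the d-electron count is 6 − 2 = 4. Chloride and iodide are weak-field ligands for a first-row metal, so the complex is high-spin. The t₂g³e_g¹ (high-spin) configuration has an unevenly filled e_g set; the Jahn–Teller theorem predicts a tetragonal distortion (typically axial elongation) to lift the degeneracy.
[Cr(CN)(H2O)5]^2+: Ligand charges: each cyanide is −1; water is neutral. With an overall charge of +2 the chromium centre must be in the +3 oxidation state. Chromium is a group-6 element; Cr(III) is therefore d³. The d³ configuration leaves the e_g set evenly filled (or empty) — no strong Jahn–Teller driving force.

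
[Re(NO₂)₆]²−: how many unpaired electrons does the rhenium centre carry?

Each nitro (N-bound nitrite) is −1; balancing the −2 overall charge requires Re(IV).
Re sits in group 7, so the d-electron count is 7 − 4 = 3.
In an octahedral field the d³ configuration is t₂g³e_g⁰ (only one arrangement possible), giving 3 unpaired electrons.

3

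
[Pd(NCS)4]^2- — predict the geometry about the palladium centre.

square planar

Each isothiocyanate is −1; balancing the −2 overall charge requires Pd(II).
Pd sits in group 10, so the d-electron count is 10 − 2 = 8.
With 4 monodentate ligands the coordination number is 4.
A 4d d⁸ ion has a large crystal-field splitting; square planar leaves the high-energy d_{x²−y²} orbital empty and maximises CFSE.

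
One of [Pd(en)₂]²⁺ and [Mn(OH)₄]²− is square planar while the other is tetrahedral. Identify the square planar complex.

[Pd(en)₂]²⁺

For [Pd(en)₂]²⁺: Ligand charges: ethylenediamine is neutral. With an overall charge of +2 the palladium centre must be in the +2 oxidation state. Pd sits in group 10, so the d-electron count is 10 − 2 = 8. A 4d d⁸ ion has a large crystal-field splitting; square planar leaves the high-energy d_{x²−y²} orbital empty and maximises CFSE. → square planar.
For [Mn(OH)₄]²−: Summing ligand charges against the −2 overall charge gives an oxidation state of +2 for manganese. Group 7 minus oxidation state 2 gives a d⁵ configuration. A high-spin d⁵ ion has zero CFSE in either geometry, so four ligands adopt the sterically favoured tetrahedral geometry. → tetrahedral.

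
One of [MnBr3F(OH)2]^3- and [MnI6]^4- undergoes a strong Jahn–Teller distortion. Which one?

[MnBr3F(OH)2]^3-

[MnBr3F(OH)2]^3-: Each bromide is −1; each fluoride is −1; each hydroxide is −1; balancing the −3 overall charge requires Mn(III). Group 7 minus oxidation state 3 gives a d⁴ configuration. Bromide, fluoride, and hydroxide are weak-field ligands for a first-row metal, so the complex is high-spin. The t₂g³e_g¹ (high-spin) configuration has an unevenly filled e_g set; the Jahn–Teller theorem predicts a tetragonal distortion (typically axial elongation) to lift the degeneracy.
[MnI6]^4-: Each iodide is −1; balancing the −4 overall charge requires Mn(II). Manganese is a group-7 element; Mn(II) is therefore d⁵. Iodide is a weak-field ligand for a first-row metal, so the complex is high-spin. The d⁵ configuration leaves the e_g set evenly filled (or empty) — no strong Jahn–Teller driving force.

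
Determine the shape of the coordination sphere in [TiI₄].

Summing ligand charges against the 0 overall charge gives an oxidation state of +4 for titanium.
Ti sits in group 4, so the d-electron count is 4 − 4 = 0.
With 4 monodentate ligands the coordination number is 4.
A d⁰ ion has no crystal-field stabilisation preference between square planar and tetrahedral, so four ligands adopt the sterically favoured tetrahedral geometry.

tetrahedral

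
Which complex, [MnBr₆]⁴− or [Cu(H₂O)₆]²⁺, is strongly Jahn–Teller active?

[Cu(H₂O)₆]²⁺

[MnBr₆]⁴−: Each bromide is −1; balancing the −4 overall charge requires Mn(II). Manganese is a group-7 element; Mn(II) is therefore d⁵. Bromide is a weak-field ligand for a first-row metal, so the complex is high-spin. The d⁵ configuration leaves the e_g set evenly filled (or empty) — no strong Jahn–Teller driving force.
[Cu(H₂O)₆]²⁺: Summing ligand charges against the +2 overall charge gives an oxidation state of +2 for copper. Group 11 minus oxidation state 2 gives a d⁹ configuration. The t₂g⁶e_g³ configuration has an unevenly filled e_g set; the Jahn–Teller theorem predicts a tetragonal distortion (typically axial elongation) to lift the degeneracy.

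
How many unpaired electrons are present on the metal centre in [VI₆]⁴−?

3 unpaired electrons

Summing ligand charges against the −4 overall charge gives an oxidation state of +2 for vanadium.
Vanadium is a group-5 element; V(II) is therefore d³.
In an octahedral field the d³ configuration is t₂g³e_g⁰ (only one arrangement possible), giving 3 unpaired electrons.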